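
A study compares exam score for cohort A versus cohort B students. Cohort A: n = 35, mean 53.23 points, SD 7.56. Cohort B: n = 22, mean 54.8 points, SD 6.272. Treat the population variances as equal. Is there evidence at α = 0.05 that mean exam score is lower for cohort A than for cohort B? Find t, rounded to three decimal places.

-0.813

Let group 1 = cohort A, group 2 = cohort B. H0: μ_1 = μ_2; H1: μ_1 < μ_2 (two-sample pooled-variance t-test, left-tailed).
s_p² = [(35−1)·7.56² + (22−1)·6.272²]/(35+22−2) = 50.3513
t = (53.23 − 54.8)/√[50.3513·(1/35 + 1/22)] = -0.813
df = n₁ + n₂ − 2 = 55
p-value = P(T ≤ -0.813) ≈ 0.2098
Since p ≈ 0.2098 > α = 0.05, fail to reject H0; the evidence is not statistically significant.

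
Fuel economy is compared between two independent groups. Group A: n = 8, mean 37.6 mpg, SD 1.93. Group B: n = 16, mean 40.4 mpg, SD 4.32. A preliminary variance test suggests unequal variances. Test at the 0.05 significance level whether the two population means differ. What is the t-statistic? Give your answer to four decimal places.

Let group 1 = group A, group 2 = group B. H0: μ_1 = μ_2; H1: μ_1 ≠ μ_2 (Welch's two-sample t-test, two-sided).
t = (x̄_1 − x̄_2)/√(s_1²/n_1 + s_2²/n_2) = (37.6 − 40.4)/√(1.93²/8 + 4.32²/16) = -2.1918
Welch–Satterthwaite df ≈ 21.89
Two-sided p-value ≈ 0.0393
Since p ≈ 0.0393 < α = 0.05, reject H0; the evidence is statistically significant.

-2.1918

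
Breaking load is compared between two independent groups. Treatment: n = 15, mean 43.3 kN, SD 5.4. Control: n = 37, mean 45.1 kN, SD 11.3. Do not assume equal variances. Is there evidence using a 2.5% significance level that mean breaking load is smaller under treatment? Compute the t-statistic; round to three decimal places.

Let group 1 = treatment, group 2 = control. H0: μ_1 = μ_2; H1: μ_1 < μ_2 (Welch's two-sample t-test, left-tailed).
t = (x̄_1 − x̄_2)/√(s_1²/n_1 + s_2²/n_2) = (43.3 − 45.1)/√(5.4²/15 + 11.3²/37) = -0.775
Welch–Satterthwaite df ≈ 48.45
p-value = P(T ≤ -0.775) ≈ 0.2211
Since p ≈ 0.2211 > α = 0.025, fail to reject H0; the evidence is not statistically significant.

-0.775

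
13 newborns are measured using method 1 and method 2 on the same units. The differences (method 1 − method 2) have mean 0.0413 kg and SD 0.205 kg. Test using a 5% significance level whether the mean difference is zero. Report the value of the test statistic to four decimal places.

0.7264

H0: μ_d = 0; H1: μ_d ≠ 0 (paired t-test on the differences, two-sided).
t = d̄/(s_d/√n) = 0.0413/(0.205/√13) = 0.7264
df = n − 1 = 12
Two-sided p-value ≈ 0.4815
Since p ≈ 0.4815 > α = 0.05, fail to reject H0; the evidence is not statistically significant.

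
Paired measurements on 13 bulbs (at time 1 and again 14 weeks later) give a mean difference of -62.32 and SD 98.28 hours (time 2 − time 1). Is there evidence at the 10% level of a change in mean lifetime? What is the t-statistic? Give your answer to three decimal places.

H0: μ_d = 0; H1: μ_d ≠ 0 (paired t-test on the differences, two-sided).
t = d̄/(s_d/√n) = -62.32/(98.28/√13) = -2.286
df = n − 1 = 12
Two-sided p-value ≈ 0.041
Since p ≈ 0.041 < α = 0.1, reject H0; the evidence is statistically significant.

-2.286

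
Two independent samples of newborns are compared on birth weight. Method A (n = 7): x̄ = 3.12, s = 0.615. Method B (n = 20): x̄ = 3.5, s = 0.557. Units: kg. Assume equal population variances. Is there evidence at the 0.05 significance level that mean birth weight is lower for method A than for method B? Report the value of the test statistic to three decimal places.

Let group 1 = method A, group 2 = method B. H0: μ_1 = μ_2; H1: μ_1 < μ_2 (two-sample pooled-variance t-test, left-tailed).
s_p² = [(7−1)·0.615² + (20−1)·0.557²]/(7+20−2) = 0.326563
t = (3.12 − 3.5)/√[0.326563·(1/7 + 1/20)] = -1.514
df = n₁ + n₂ − 2 = 25
p-value = P(T ≤ -1.514) ≈ 0.071
Since p ≈ 0.071 > α = 0.05, fail to reject H0; the evidence is not statistically significant.

-1.514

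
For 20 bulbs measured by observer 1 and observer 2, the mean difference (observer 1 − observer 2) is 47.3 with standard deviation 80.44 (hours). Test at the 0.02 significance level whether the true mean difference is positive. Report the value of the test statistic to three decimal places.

2.630

H0: μ_d = 0; H1: μ_d > 0 (paired t-test on the differences, right-tailed).
t = d̄/(s_d/√n) = 47.3/(80.44/√20) = 2.630
df = n − 1 = 19
p-value = P(T ≥ 2.630) ≈ 0.0083
Since p ≈ 0.0083 < α = 0.02, reject H0; the evidence is statistically significant.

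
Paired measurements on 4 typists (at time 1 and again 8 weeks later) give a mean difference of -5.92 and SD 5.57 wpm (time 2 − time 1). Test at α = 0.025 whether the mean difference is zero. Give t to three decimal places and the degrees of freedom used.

t = -2.126, df = 3

H0: μ_d = 0; H1: μ_d ≠ 0 (paired t-test on the differences, two-sided).
t = d̄/(s_d/√n) = -5.92/(5.57/√4) = -2.126
df = n − 1 = 3
Two-sided p-value ≈ 0.1235
Since p ≈ 0.1235 > α = 0.025, fail to reject H0; the data do not provide sufficient evidence against H0.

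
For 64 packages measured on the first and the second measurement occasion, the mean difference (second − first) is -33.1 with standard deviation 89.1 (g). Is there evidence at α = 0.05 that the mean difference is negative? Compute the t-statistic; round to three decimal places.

-2.972

H0: μ_d = 0; H1: μ_d < 0 (paired t-test on the differences, left-tailed).
t = d̄/(s_d/√n) = -33.1/(89.1/√64) = -2.972
df = n − 1 = 63
p-value = P(T ≤ -2.972) ≈ 0.002
Since p ≈ 0.002 < α = 0.05, reject H0; the evidence is statistically significant.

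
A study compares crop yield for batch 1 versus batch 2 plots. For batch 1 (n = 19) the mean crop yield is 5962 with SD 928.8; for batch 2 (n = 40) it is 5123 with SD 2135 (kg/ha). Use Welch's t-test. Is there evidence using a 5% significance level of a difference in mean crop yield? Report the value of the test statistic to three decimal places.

2.102

Let group 1 = batch 1, group 2 = batch 2. H0: μ_1 = μ_2; H1: μ_1 ≠ μ_2 (Welch's two-sample t-test, two-sided).
t = (x̄_1 − x̄_2)/√(s_1²/n_1 + s_2²/n_2) = (5962 − 5123)/√(928.8²/19 + 2135²/40) = 2.102
Welch–Satterthwaite df ≈ 56.75
Two-sided p-value ≈ 0.0400
Since p ≈ 0.0400 < α = 0.05, reject H0; the data support H1.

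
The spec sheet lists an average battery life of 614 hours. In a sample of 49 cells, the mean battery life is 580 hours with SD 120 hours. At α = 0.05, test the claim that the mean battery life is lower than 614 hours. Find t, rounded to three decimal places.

H0: μ = 614; H1: μ < 614 (one-sample t-test, left-tailed).
t = (x̄ − μ₀)/(s/√n) = (580 − 614)/(120/√49) = -1.983
df = n − 1 = 48
p-value = P(T ≤ -1.983) ≈ 0.027
Since p ≈ 0.027 < α = 0.05, reject H0; the evidence is statistically significant.

-1.983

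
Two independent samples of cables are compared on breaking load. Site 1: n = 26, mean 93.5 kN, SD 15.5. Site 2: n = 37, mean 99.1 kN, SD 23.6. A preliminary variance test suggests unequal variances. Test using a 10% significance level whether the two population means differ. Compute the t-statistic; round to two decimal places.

Let group 1 = site 1, group 2 = site 2. H0: μ_1 = μ_2; H1: μ_1 ≠ μ_2 (Welch's two-sample t-test, two-sided).
t = (x̄_1 − x̄_2)/√(s_1²/n_1 + s_2²/n_2) = (93.5 − 99.1)/√(15.5²/26 + 23.6²/37) = -1.14
Welch–Satterthwaite df ≈ 60.78
Two-sided p-value ≈ 0.2603
Since p ≈ 0.2603 > α = 0.1, fail to reject H0; the data do not provide sufficient evidence against H0.

-1.14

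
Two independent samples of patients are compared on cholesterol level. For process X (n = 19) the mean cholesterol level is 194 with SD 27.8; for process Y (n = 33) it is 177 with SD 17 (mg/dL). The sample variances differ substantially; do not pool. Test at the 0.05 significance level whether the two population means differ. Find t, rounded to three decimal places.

2.418

Let group 1 = process X, group 2 = process Y. H0: μ_1 = μ_2; H1: μ_1 ≠ μ_2 (Welch's two-sample t-test, two-sided).
t = (x̄_1 − x̄_2)/√(s_1²/n_1 + s_2²/n_2) = (194 − 177)/√(27.8²/19 + 17²/33) = 2.418
Welch–Satterthwaite df ≈ 25.91
Two-sided p-value ≈ 0.023
Since p ≈ 0.023 < α = 0.05, reject H0; the data support H1.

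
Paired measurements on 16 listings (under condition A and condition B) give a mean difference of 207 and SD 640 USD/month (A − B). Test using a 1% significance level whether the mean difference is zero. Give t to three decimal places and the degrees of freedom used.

H0: μ_d = 0; H1: μ_d ≠ 0 (paired t-test on the differences, two-sided).
t = d̄/(s_d/√n) = 207/(640/√16) = 1.294
df = n − 1 = 15
Two-sided p-value ≈ 0.2153
Since p ≈ 0.2153 > α = 0.01, fail to reject H0; the evidence is not statistically significant.

t = 1.294, df = 15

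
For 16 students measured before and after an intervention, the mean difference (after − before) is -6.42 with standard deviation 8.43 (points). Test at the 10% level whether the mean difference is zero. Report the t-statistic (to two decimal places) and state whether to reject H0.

H0: μ_d = 0; H1: μ_d ≠ 0 (paired t-test on the differences, two-sided).
t = d̄/(s_d/√n) = -6.42/(8.43/√16) = -3.05
df = n − 1 = 15
Two-sided p-value ≈ 0.008
Since p ≈ 0.008 < α = 0.1, reject H0; the data support H1.

t = -3.05; reject H0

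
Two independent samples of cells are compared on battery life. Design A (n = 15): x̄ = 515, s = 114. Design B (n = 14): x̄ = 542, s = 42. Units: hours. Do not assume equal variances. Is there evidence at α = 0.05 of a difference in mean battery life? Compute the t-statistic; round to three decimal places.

-0.857

Let group 1 = design A, group 2 = design B. H0: μ_1 = μ_2; H1: μ_1 ≠ μ_2 (Welch's two-sample t-test, two-sided).
t = (x̄_1 − x̄_2)/√(s_1²/n_1 + s_2²/n_2) = (515 − 542)/√(114²/15 + 42²/14) = -0.857
Welch–Satterthwaite df ≈ 17.96
Two-sided p-value ≈ 0.403
Since p ≈ 0.403 > α = 0.05, fail to reject H0; the evidence is not statistically significant.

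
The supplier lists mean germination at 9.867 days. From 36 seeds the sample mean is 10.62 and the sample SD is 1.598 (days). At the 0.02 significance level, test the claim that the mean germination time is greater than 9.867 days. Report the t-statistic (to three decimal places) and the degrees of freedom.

H0: μ = 9.867; H1: μ > 9.867 (one-sample t-test, right-tailed).
t = (x̄ − μ₀)/(s/√n) = (10.62 − 9.867)/(1.598/√36) = 2.827
df = n − 1 = 35
p-value = P(T ≥ 2.827) ≈ 0.0039
Since p ≈ 0.0039 < α = 0.02, reject H0; the data support H1.

t = 2.827, df = 35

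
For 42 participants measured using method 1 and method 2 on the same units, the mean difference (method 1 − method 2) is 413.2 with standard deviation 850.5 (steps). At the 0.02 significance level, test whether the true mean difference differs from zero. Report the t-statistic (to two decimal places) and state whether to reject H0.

H0: μ_d = 0; H1: μ_d ≠ 0 (paired t-test on the differences, two-sided).
t = d̄/(s_d/√n) = 413.2/(850.5/√42) = 3.15
df = n − 1 = 41
Two-sided p-value ≈ 0.0031
Since p ≈ 0.0031 < α = 0.02, reject H0; the evidence is statistically significant.

t = 3.15; reject H0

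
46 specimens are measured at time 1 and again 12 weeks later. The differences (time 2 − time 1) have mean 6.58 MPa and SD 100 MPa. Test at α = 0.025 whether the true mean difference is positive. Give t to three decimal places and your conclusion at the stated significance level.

t = 0.446; fail to reject H0

H0: μ_d = 0; H1: μ_d > 0 (paired t-test on the differences, right-tailed).
t = d̄/(s_d/√n) = 6.58/(100/√46) = 0.446
df = n − 1 = 45
p-value = P(T ≥ 0.446) ≈ 0.3288
Since p ≈ 0.3288 > α = 0.025, fail to reject H0; the data do not provide sufficient evidence against H0.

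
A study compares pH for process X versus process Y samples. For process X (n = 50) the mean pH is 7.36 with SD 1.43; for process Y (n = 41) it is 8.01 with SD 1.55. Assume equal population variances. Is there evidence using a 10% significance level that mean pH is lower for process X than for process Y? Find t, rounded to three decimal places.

-2.077

Let group 1 = process X, group 2 = process Y. H0: μ_1 = μ_2; H1: μ_1 < μ_2 (two-sample pooled-variance t-test, left-tailed).
s_p² = [(50−1)·1.43² + (41−1)·1.55²]/(50+41−2) = 2.20562
t = (7.36 − 8.01)/√[2.20562·(1/50 + 1/41)] = -2.077
df = n₁ + n₂ − 2 = 89
p-value = P(T ≤ -2.077) ≈ 0.020
Since p ≈ 0.020 < α = 0.1, reject H0; the data support H1.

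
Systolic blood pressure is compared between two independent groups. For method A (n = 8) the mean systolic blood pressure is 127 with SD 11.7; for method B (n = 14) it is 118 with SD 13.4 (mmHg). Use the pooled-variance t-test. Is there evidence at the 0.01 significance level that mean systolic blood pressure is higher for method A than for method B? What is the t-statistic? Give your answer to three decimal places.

Let group 1 = method A, group 2 = method B. H0: μ_1 = μ_2; H1: μ_1 > μ_2 (two-sample pooled-variance t-test, right-tailed).
s_p² = [(8−1)·11.7² + (14−1)·13.4²]/(8+14−2) = 164.626
t = (127 − 118)/√[164.626·(1/8 + 1/14)] = 1.583
df = n₁ + n₂ − 2 = 20
p-value = P(T ≥ 1.583) ≈ 0.065
Since p ≈ 0.065 > α = 0.01, fail to reject H0; the data do not provide sufficient evidence against H0.

1.583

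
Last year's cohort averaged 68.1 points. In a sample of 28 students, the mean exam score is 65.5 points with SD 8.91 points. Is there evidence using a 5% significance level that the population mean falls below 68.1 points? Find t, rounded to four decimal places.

H0: μ = 68.1; H1: μ < 68.1 (one-sample t-test, left-tailed).
t = (x̄ − μ₀)/(s/√n) = (65.5 − 68.1)/(8.91/√28) = -1.5441
df = n − 1 = 27
p-value = P(T ≤ -1.5441) ≈ 0.0671
Since p ≈ 0.0671 > α = 0.05, fail to reject H0; the evidence is not statistically significant.

-1.5441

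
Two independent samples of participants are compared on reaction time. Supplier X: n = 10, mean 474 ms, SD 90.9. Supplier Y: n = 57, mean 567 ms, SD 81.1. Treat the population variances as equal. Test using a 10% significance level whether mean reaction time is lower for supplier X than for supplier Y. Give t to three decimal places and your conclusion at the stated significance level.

t = -3.287; reject H0

Let group 1 = supplier X, group 2 = supplier Y. H0: μ_1 = μ_2; H1: μ_1 < μ_2 (two-sample pooled-variance t-test, left-tailed).
s_p² = [(10−1)·90.9² + (57−1)·81.1²]/(10+57−2) = 6810.6
t = (474 − 567)/√[6810.6·(1/10 + 1/57)] = -3.287
df = n₁ + n₂ − 2 = 65
p-value = P(T ≤ -3.287) ≈ 0.001
Since p ≈ 0.001 < α = 0.1, reject H0; the data support H1.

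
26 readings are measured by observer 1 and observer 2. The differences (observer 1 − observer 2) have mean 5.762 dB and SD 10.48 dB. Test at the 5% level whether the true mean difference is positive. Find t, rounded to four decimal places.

2.8035

H0: μ_d = 0; H1: μ_d > 0 (paired t-test on the differences, right-tailed).
t = d̄/(s_d/√n) = 5.762/(10.48/√26) = 2.8035
df = n − 1 = 25
p-value = P(T ≥ 2.8035) ≈ 0.005
Since p ≈ 0.005 < α = 0.05, reject H0; the data support H1.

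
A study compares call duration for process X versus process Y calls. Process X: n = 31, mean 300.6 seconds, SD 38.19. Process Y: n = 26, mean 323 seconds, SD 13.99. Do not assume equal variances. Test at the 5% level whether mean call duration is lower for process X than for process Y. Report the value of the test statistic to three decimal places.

Let group 1 = process X, group 2 = process Y. H0: μ_1 = μ_2; H1: μ_1 < μ_2 (Welch's two-sample t-test, left-tailed).
t = (x̄_1 − x̄_2)/√(s_1²/n_1 + s_2²/n_2) = (300.6 − 323)/√(38.19²/31 + 13.99²/26) = -3.032
Welch–Satterthwaite df ≈ 39.16
p-value = P(T ≤ -3.032) ≈ 0.002
Since p ≈ 0.002 < α = 0.05, reject H0; the evidence is statistically significant.

-3.032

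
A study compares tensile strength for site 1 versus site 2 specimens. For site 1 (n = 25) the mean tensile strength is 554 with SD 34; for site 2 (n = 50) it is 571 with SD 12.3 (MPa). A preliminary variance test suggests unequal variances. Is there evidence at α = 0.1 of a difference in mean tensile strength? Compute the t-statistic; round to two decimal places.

Let group 1 = site 1, group 2 = site 2. H0: μ_1 = μ_2; H1: μ_1 ≠ μ_2 (Welch's two-sample t-test, two-sided).
t = (x̄_1 − x̄_2)/√(s_1²/n_1 + s_2²/n_2) = (554 − 571)/√(34²/25 + 12.3²/50) = -2.42
Welch–Satterthwaite df ≈ 27.19
Two-sided p-value ≈ 0.022
Since p ≈ 0.022 < α = 0.1, reject H0; the evidence is statistically significant.

-2.42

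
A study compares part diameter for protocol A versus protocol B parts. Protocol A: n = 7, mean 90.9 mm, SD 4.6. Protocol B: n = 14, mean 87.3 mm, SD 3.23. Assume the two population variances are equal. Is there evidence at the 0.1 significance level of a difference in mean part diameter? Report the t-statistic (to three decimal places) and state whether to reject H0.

t = 2.092; reject H0

Let group 1 = protocol A, group 2 = protocol B. H0: μ_1 = μ_2; H1: μ_1 ≠ μ_2 (two-sample pooled-variance t-test, two-sided).
s_p² = [(7−1)·4.6² + (14−1)·3.23²]/(7+14−2) = 13.8204
t = (90.9 − 87.3)/√[13.8204·(1/7 + 1/14)] = 2.092
df = n₁ + n₂ − 2 = 19
Two-sided p-value ≈ 0.050
Since p ≈ 0.050 < α = 0.1, reject H0; the evidence is statistically significant.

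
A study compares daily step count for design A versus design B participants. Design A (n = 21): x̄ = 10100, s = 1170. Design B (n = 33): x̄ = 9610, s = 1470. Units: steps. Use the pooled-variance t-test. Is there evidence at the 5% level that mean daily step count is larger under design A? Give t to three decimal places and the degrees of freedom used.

Let group 1 = design A, group 2 = design B. H0: μ_1 = μ_2; H1: μ_1 > μ_2 (two-sample pooled-variance t-test, right-tailed).
s_p² = [(21−1)·1170² + (33−1)·1470²]/(21+33−2) = 1856280
t = (10100 − 9610)/√[1856280·(1/21 + 1/33)] = 1.288
df = n₁ + n₂ − 2 = 52
p-value = P(T ≥ 1.288) ≈ 0.1017
Since p ≈ 0.1017 > α = 0.05, fail to reject H0; the data do not provide sufficient evidence against H0.

t = 1.288, df = 52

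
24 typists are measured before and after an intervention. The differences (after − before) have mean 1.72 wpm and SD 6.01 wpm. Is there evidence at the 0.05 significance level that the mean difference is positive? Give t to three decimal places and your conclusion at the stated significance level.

t = 1.402; fail to reject H0

H0: μ_d = 0; H1: μ_d > 0 (paired t-test on the differences, right-tailed).
t = d̄/(s_d/√n) = 1.72/(6.01/√24) = 1.402
df = n − 1 = 23
p-value = P(T ≥ 1.402) ≈ 0.087
Since p ≈ 0.087 > α = 0.05, fail to reject H0; the data do not provide sufficient evidence against H0.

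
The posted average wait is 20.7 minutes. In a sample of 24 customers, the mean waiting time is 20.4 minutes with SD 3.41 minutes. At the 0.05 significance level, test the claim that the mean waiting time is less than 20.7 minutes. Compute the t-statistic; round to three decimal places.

H0: μ = 20.7; H1: μ < 20.7 (one-sample t-test, left-tailed).
t = (x̄ − μ₀)/(s/√n) = (20.4 − 20.7)/(3.41/√24) = -0.431
df = n − 1 = 23
p-value = P(T ≤ -0.431) ≈ 0.3352
Since p ≈ 0.3352 > α = 0.05, fail to reject H0; the evidence is not statistically significant.

-0.431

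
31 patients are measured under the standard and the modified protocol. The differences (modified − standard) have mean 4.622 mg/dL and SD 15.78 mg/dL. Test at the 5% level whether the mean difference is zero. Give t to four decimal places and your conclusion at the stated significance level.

t = 1.6308; fail to reject H0

H0: μ_d = 0; H1: μ_d ≠ 0 (paired t-test on the differences, two-sided).
t = d̄/(s_d/√n) = 4.622/(15.78/√31) = 1.6308
df = n − 1 = 30
Two-sided p-value ≈ 0.113
Since p ≈ 0.113 > α = 0.05, fail to reject H0; the data do not provide sufficient evidence against H0.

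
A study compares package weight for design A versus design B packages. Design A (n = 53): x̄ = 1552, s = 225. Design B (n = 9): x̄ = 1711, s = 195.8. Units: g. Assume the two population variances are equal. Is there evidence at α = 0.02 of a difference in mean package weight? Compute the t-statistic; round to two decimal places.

-1.99

Let group 1 = design A, group 2 = design B. H0: μ_1 = μ_2; H1: μ_1 ≠ μ_2 (two-sample pooled-variance t-test, two-sided).
s_p² = [(53−1)·225² + (9−1)·195.8²]/(53+9−2) = 48986.7
t = (1552 − 1711)/√[48986.7·(1/53 + 1/9)] = -1.99
df = n₁ + n₂ − 2 = 60
Two-sided p-value ≈ 0.0509
Since p ≈ 0.0509 > α = 0.02, fail to reject H0; the data do not provide sufficient evidence against H0.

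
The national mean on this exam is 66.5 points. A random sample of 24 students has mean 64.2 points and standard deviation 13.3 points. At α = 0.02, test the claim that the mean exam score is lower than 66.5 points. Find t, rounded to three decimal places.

-0.847

H0: μ = 66.5; H1: μ < 66.5 (one-sample t-test, left-tailed).
t = (x̄ − μ₀)/(s/√n) = (64.2 − 66.5)/(13.3/√24) = -0.847
df = n − 1 = 23
p-value = P(T ≤ -0.847) ≈ 0.203
Since p ≈ 0.203 > α = 0.02, fail to reject H0; the evidence is not statistically significant.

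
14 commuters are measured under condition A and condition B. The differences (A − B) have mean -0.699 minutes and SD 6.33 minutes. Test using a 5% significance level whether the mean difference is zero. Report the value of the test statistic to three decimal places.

-0.413

H0: μ_d = 0; H1: μ_d ≠ 0 (paired t-test on the differences, two-sided).
t = d̄/(s_d/√n) = -0.699/(6.33/√14) = -0.413
df = n − 1 = 13
Two-sided p-value ≈ 0.6862
Since p ≈ 0.6862 > α = 0.05, fail to reject H0; the data do not provide sufficient evidence against H0.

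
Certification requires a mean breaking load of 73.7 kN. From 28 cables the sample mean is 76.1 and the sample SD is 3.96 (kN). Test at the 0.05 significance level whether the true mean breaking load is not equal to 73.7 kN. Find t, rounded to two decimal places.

H0: μ = 73.7; H1: μ ≠ 73.7 (one-sample t-test, two-sided).
t = (x̄ − μ₀)/(s/√n) = (76.1 − 73.7)/(3.96/√28) = 3.21
df = n − 1 = 27
Two-sided p-value ≈ 0.0034
Since p ≈ 0.0034 < α = 0.05, reject H0; the data support H1.

3.21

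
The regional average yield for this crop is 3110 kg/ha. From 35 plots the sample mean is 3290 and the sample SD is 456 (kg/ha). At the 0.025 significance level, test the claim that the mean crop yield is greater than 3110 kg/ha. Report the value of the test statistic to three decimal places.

H0: μ = 3110; H1: μ > 3110 (one-sample t-test, right-tailed).
t = (x̄ − μ₀)/(s/√n) = (3290 − 3110)/(456/√35) = 2.335
df = n − 1 = 34
p-value = P(T ≥ 2.335) ≈ 0.013
Since p ≈ 0.013 < α = 0.025, reject H0; the data support H1.

2.335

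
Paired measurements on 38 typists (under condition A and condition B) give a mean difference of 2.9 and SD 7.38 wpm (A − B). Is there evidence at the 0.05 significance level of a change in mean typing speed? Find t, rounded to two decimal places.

2.42

H0: μ_d = 0; H1: μ_d ≠ 0 (paired t-test on the differences, two-sided).
t = d̄/(s_d/√n) = 2.9/(7.38/√38) = 2.42
df = n − 1 = 37
Two-sided p-value ≈ 0.0204
Since p ≈ 0.0204 < α = 0.05, reject H0; the evidence is statistically significant.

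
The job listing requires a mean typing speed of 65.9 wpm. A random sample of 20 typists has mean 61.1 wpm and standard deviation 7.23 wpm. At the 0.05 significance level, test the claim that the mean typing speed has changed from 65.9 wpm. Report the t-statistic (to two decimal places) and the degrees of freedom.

H0: μ = 65.9; H1: μ ≠ 65.9 (one-sample t-test, two-sided).
t = (x̄ − μ₀)/(s/√n) = (61.1 − 65.9)/(7.23/√20) = -2.97
df = n − 1 = 19
Two-sided p-value ≈ 0.008
Since p ≈ 0.008 < α = 0.05, reject H0; the evidence is statistically significant.

t = -2.97, df = 19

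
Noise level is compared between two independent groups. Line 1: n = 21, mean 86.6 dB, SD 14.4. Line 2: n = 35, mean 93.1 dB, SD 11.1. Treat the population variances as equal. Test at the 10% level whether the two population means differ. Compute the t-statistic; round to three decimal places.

Let group 1 = line 1, group 2 = line 2. H0: μ_1 = μ_2; H1: μ_1 ≠ μ_2 (two-sample pooled-variance t-test, two-sided).
s_p² = [(21−1)·14.4² + (35−1)·11.1²]/(21+35−2) = 154.377
t = (86.6 − 93.1)/√[154.377·(1/21 + 1/35)] = -1.895
df = n₁ + n₂ − 2 = 54
Two-sided p-value ≈ 0.063
Since p ≈ 0.063 < α = 0.1, reject H0; the data support H1.

-1.895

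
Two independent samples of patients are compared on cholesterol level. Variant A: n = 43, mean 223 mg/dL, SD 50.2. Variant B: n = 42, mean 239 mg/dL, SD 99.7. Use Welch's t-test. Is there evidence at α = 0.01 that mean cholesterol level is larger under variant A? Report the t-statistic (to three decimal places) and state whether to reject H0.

Let group 1 = variant A, group 2 = variant B. H0: μ_1 = μ_2; H1: μ_1 > μ_2 (Welch's two-sample t-test, right-tailed).
t = (x̄_1 − x̄_2)/√(s_1²/n_1 + s_2²/n_2) = (223 − 239)/√(50.2²/43 + 99.7²/42) = -0.931
Welch–Satterthwaite df ≈ 60.22
p-value = P(T ≥ -0.931) ≈ 0.822
Since p ≈ 0.822 > α = 0.01, fail to reject H0; the data do not provide sufficient evidence against H0.

t = -0.931; fail to reject H0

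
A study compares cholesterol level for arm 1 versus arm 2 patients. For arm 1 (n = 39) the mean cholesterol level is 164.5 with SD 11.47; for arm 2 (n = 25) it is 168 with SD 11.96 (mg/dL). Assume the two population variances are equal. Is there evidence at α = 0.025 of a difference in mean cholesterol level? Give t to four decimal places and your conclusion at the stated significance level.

Let group 1 = arm 1, group 2 = arm 2. H0: μ_1 = μ_2; H1: μ_1 ≠ μ_2 (two-sample pooled-variance t-test, two-sided).
s_p² = [(39−1)·11.47² + (25−1)·11.96²]/(39+25−2) = 136.005
t = (164.5 − 168)/√[136.005·(1/39 + 1/25)] = -1.1714
df = n₁ + n₂ − 2 = 62
Two-sided p-value ≈ 0.2459
Since p ≈ 0.2459 > α = 0.025, fail to reject H0; the data do not provide sufficient evidence against H0.

t = -1.1714; fail to reject H0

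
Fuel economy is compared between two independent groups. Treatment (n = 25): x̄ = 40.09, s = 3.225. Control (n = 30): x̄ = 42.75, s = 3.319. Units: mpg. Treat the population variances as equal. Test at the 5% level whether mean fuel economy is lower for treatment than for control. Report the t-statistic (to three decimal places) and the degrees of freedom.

t = -2.998, df = 53

Let group 1 = treatment, group 2 = control. H0: μ_1 = μ_2; H1: μ_1 < μ_2 (two-sample pooled-variance t-test, left-tailed).
s_p² = [(25−1)·3.225² + (30−1)·3.319²]/(25+30−2) = 10.7372
t = (40.09 − 42.75)/√[10.7372·(1/25 + 1/30)] = -2.998
df = n₁ + n₂ − 2 = 53
p-value = P(T ≤ -2.998) ≈ 0.002
Since p ≈ 0.002 < α = 0.05, reject H0; the evidence is statistically significant.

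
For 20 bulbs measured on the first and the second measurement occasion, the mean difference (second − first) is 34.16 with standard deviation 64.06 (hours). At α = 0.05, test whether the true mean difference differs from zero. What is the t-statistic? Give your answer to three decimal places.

H0: μ_d = 0; H1: μ_d ≠ 0 (paired t-test on the differences, two-sided).
t = d̄/(s_d/√n) = 34.16/(64.06/√20) = 2.385
df = n − 1 = 19
Two-sided p-value ≈ 0.0277
Since p ≈ 0.0277 < α = 0.05, reject H0; the evidence is statistically significant.

2.385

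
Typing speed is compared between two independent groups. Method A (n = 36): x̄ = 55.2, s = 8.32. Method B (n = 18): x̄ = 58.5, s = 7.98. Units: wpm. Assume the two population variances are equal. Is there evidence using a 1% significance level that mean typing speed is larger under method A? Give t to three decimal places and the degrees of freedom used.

Let group 1 = method A, group 2 = method B. H0: μ_1 = μ_2; H1: μ_1 > μ_2 (two-sample pooled-variance t-test, right-tailed).
s_p² = [(36−1)·8.32² + (18−1)·7.98²]/(36+18−2) = 67.4106
t = (55.2 − 58.5)/√[67.4106·(1/36 + 1/18)] = -1.392
df = n₁ + n₂ − 2 = 52
p-value = P(T ≥ -1.392) ≈ 0.9151
Since p ≈ 0.9151 > α = 0.01, fail to reject H0; the evidence is not statistically significant.

t = -1.392, df = 52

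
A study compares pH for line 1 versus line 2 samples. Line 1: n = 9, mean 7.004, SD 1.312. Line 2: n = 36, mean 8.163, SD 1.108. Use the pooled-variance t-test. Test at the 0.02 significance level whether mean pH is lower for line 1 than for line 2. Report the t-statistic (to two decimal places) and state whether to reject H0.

Let group 1 = line 1, group 2 = line 2. H0: μ_1 = μ_2; H1: μ_1 < μ_2 (two-sample pooled-variance t-test, left-tailed).
s_p² = [(9−1)·1.312² + (36−1)·1.108²]/(9+36−2) = 1.31951
t = (7.004 − 8.163)/√[1.31951·(1/9 + 1/36)] = -2.71
df = n₁ + n₂ − 2 = 43
p-value = P(T ≤ -2.71) ≈ 0.005
Since p ≈ 0.005 < α = 0.02, reject H0; the evidence is statistically significant.

t = -2.71; reject H0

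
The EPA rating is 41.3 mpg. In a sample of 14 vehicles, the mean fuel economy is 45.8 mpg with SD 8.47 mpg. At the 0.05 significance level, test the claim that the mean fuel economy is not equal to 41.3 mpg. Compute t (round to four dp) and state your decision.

t = 1.9879; fail to reject H0

H0: μ = 41.3; H1: μ ≠ 41.3 (one-sample t-test, two-sided).
t = (x̄ − μ₀)/(s/√n) = (45.8 − 41.3)/(8.47/√14) = 1.9879
df = n − 1 = 13
Two-sided p-value ≈ 0.0683
Since p ≈ 0.0683 > α = 0.05, fail to reject H0; the evidence is not statistically significant.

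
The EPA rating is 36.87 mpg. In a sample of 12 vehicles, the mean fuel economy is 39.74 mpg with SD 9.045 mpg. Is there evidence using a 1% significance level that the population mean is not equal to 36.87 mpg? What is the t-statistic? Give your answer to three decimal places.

H0: μ = 36.87; H1: μ ≠ 36.87 (one-sample t-test, two-sided).
t = (x̄ − μ₀)/(s/√n) = (39.74 − 36.87)/(9.045/√12) = 1.099
df = n − 1 = 11
Two-sided p-value ≈ 0.2952
Since p ≈ 0.2952 > α = 0.01, fail to reject H0; the data do not provide sufficient evidence against H0.

1.099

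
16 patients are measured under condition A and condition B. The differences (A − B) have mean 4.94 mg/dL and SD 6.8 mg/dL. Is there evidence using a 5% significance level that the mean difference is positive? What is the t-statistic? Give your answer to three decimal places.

H0: μ_d = 0; H1: μ_d > 0 (paired t-test on the differences, right-tailed).
t = d̄/(s_d/√n) = 4.94/(6.8/√16) = 2.906
df = n − 1 = 15
p-value = P(T ≥ 2.906) ≈ 0.0054
Since p ≈ 0.0054 < α = 0.05, reject H0; the evidence is statistically significant.

2.906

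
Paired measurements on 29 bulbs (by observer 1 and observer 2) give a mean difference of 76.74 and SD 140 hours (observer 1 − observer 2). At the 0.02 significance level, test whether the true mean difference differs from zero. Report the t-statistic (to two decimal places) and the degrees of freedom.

t = 2.95, df = 28

H0: μ_d = 0; H1: μ_d ≠ 0 (paired t-test on the differences, two-sided).
t = d̄/(s_d/√n) = 76.74/(140/√29) = 2.95
df = n − 1 = 28
Two-sided p-value ≈ 0.006
Since p ≈ 0.006 < α = 0.02, reject H0; the evidence is statistically significant.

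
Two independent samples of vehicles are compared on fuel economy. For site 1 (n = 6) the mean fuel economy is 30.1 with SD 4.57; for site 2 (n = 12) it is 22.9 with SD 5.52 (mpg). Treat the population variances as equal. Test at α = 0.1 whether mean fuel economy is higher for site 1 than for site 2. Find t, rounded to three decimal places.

Let group 1 = site 1, group 2 = site 2. H0: μ_1 = μ_2; H1: μ_1 > μ_2 (two-sample pooled-variance t-test, right-tailed).
s_p² = [(6−1)·4.57² + (12−1)·5.52²]/(6+12−2) = 27.4749
t = (30.1 − 22.9)/√[27.4749·(1/6 + 1/12)] = 2.747
df = n₁ + n₂ − 2 = 16
p-value = P(T ≥ 2.747) ≈ 0.007
Since p ≈ 0.007 < α = 0.1, reject H0; the evidence is statistically significant.

2.747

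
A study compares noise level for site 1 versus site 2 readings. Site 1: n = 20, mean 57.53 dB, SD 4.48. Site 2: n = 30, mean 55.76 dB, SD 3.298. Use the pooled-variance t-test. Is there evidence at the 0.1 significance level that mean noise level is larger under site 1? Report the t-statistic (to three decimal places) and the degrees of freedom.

t = 1.609, df = 48

Let group 1 = site 1, group 2 = site 2. H0: μ_1 = μ_2; H1: μ_1 > μ_2 (two-sample pooled-variance t-test, right-tailed).
s_p² = [(20−1)·4.48² + (30−1)·3.298²]/(20+30−2) = 14.5159
t = (57.53 − 55.76)/√[14.5159·(1/20 + 1/30)] = 1.609
df = n₁ + n₂ − 2 = 48
p-value = P(T ≥ 1.609) ≈ 0.0571
Since p ≈ 0.0571 < α = 0.1, reject H0; the evidence is statistically significant.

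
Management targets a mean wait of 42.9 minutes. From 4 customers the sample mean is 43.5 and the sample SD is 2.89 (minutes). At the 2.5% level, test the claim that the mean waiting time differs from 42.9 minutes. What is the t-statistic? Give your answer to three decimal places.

0.415

H0: μ = 42.9; H1: μ ≠ 42.9 (one-sample t-test, two-sided).
t = (x̄ − μ₀)/(s/√n) = (43.5 − 42.9)/(2.89/√4) = 0.415
df = n − 1 = 3
Two-sided p-value ≈ 0.7059
Since p ≈ 0.7059 > α = 0.025, fail to reject H0; the evidence is not statistically significant.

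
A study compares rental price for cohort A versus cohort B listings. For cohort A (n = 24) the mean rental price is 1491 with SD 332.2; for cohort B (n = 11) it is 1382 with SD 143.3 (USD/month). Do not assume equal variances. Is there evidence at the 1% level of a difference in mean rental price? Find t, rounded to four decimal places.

Let group 1 = cohort A, group 2 = cohort B. H0: μ_1 = μ_2; H1: μ_1 ≠ μ_2 (Welch's two-sample t-test, two-sided).
t = (x̄_1 − x̄_2)/√(s_1²/n_1 + s_2²/n_2) = (1491 − 1382)/√(332.2²/24 + 143.3²/11) = 1.3556
Welch–Satterthwaite df ≈ 32.97
Two-sided p-value ≈ 0.1844
Since p ≈ 0.1844 > α = 0.01, fail to reject H0; the evidence is not statistically significant.

1.3556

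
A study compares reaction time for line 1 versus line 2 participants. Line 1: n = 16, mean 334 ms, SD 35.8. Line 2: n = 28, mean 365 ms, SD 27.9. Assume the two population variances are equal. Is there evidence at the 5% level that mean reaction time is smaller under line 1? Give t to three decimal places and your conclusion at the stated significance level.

t = -3.196; reject H0

Let group 1 = line 1, group 2 = line 2. H0: μ_1 = μ_2; H1: μ_1 < μ_2 (two-sample pooled-variance t-test, left-tailed).
s_p² = [(16−1)·35.8² + (28−1)·27.9²]/(16+28−2) = 958.135
t = (334 − 365)/√[958.135·(1/16 + 1/28)] = -3.196
df = n₁ + n₂ − 2 = 42
p-value = P(T ≤ -3.196) ≈ 0.001
Since p ≈ 0.001 < α = 0.05, reject H0; the data support H1.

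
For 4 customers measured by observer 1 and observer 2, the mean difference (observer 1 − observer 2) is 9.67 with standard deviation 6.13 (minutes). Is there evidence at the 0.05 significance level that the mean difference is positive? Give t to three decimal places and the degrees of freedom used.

t = 3.155, df = 3

H0: μ_d = 0; H1: μ_d > 0 (paired t-test on the differences, right-tailed).
t = d̄/(s_d/√n) = 9.67/(6.13/√4) = 3.155
df = n − 1 = 3
p-value = P(T ≥ 3.155) ≈ 0.0255
Since p ≈ 0.0255 < α = 0.05, reject H0; the evidence is statistically significant.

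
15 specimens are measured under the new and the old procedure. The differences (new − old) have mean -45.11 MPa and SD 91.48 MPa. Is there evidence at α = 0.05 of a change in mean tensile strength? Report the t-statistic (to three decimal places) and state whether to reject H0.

H0: μ_d = 0; H1: μ_d ≠ 0 (paired t-test on the differences, two-sided).
t = d̄/(s_d/√n) = -45.11/(91.48/√15) = -1.910
df = n − 1 = 14
Two-sided p-value ≈ 0.077
Since p ≈ 0.077 > α = 0.05, fail to reject H0; the evidence is not statistically significant.

t = -1.910; fail to reject H0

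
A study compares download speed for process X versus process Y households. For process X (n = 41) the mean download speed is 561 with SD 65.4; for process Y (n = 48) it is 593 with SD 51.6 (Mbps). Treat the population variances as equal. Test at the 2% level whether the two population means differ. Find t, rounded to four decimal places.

-2.5788

Let group 1 = process X, group 2 = process Y. H0: μ_1 = μ_2; H1: μ_1 ≠ μ_2 (two-sample pooled-variance t-test, two-sided).
s_p² = [(41−1)·65.4² + (48−1)·51.6²]/(41+48−2) = 3404.9
t = (561 − 593)/√[3404.9·(1/41 + 1/48)] = -2.5788
df = n₁ + n₂ − 2 = 87
Two-sided p-value ≈ 0.0116
Since p ≈ 0.0116 < α = 0.02, reject H0; the data support H1.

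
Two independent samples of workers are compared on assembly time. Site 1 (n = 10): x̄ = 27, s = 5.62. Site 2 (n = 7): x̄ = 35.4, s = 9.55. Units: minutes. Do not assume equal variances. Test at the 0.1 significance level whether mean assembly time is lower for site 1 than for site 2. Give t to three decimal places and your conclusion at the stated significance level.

Let group 1 = site 1, group 2 = site 2. H0: μ_1 = μ_2; H1: μ_1 < μ_2 (Welch's two-sample t-test, left-tailed).
t = (x̄_1 − x̄_2)/√(s_1²/n_1 + s_2²/n_2) = (27 − 35.4)/√(5.62²/10 + 9.55²/7) = -2.088
Welch–Satterthwaite df ≈ 8.91
p-value = P(T ≤ -2.088) ≈ 0.033
Since p ≈ 0.033 < α = 0.1, reject H0; the evidence is statistically significant.

t = -2.088; reject H0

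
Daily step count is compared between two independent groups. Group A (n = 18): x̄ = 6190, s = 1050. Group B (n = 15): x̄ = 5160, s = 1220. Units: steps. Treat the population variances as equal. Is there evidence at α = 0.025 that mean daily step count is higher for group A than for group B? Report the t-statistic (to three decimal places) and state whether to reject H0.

t = 2.607; reject H0

Let group 1 = group A, group 2 = group B. H0: μ_1 = μ_2; H1: μ_1 > μ_2 (two-sample pooled-variance t-test, right-tailed).
s_p² = [(18−1)·1050² + (15−1)·1220²]/(18+15−2) = 1276780
t = (6190 − 5160)/√[1276780·(1/18 + 1/15)] = 2.607
df = n₁ + n₂ − 2 = 31
p-value = P(T ≥ 2.607) ≈ 0.007
Since p ≈ 0.007 < α = 0.025, reject H0; the evidence is statistically significant.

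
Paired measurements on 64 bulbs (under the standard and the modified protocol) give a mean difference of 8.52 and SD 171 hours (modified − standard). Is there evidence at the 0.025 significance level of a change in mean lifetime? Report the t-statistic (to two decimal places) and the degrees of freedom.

H0: μ_d = 0; H1: μ_d ≠ 0 (paired t-test on the differences, two-sided).
t = d̄/(s_d/√n) = 8.52/(171/√64) = 0.40
df = n − 1 = 63
Two-sided p-value ≈ 0.692
Since p ≈ 0.692 > α = 0.025, fail to reject H0; the data do not provide sufficient evidence against H0.

t = 0.40, df = 63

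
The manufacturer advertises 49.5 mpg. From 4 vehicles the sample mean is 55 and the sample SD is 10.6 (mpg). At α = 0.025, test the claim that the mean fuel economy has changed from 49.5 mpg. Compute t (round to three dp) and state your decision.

t = 1.038; fail to reject H0

H0: μ = 49.5; H1: μ ≠ 49.5 (one-sample t-test, two-sided).
t = (x̄ − μ₀)/(s/√n) = (55 − 49.5)/(10.6/√4) = 1.038
df = n − 1 = 3
Two-sided p-value ≈ 0.3757
Since p ≈ 0.3757 > α = 0.025, fail to reject H0; the data do not provide sufficient evidence against H0.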